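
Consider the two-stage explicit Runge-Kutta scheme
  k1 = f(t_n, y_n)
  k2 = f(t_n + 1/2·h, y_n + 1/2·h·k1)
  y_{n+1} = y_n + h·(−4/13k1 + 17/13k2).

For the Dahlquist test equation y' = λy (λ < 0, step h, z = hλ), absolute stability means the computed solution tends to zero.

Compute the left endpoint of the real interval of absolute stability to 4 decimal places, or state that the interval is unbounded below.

left endpoint -1.5294.

With y'=λy (z=hλ):
  k1=λy_n ⇒ h·k1=z·y_n;  k2=λ(1+1/2z)y_n ⇒ h·k2=z(1+1/2z)y_n
  y_{n+1}/y_n = 1 − 4/13z + 17/13z(1+1/2z) = 1 + z + 17/26z²
  so R(z) = 1 + z + 17/26z².

Boundary: |R(x)|=1, x<0.
x=-1.37: |R|=0.8572
R=1: x+17/26x²=0 ⇒ x=−26/17=-1.5294; min R=1−1/(4·17/26)=0.6176>−1
Confirm numerically:
  x=-1.344: |R|=0.83707 <1
  x=-0.905: |R|=0.63052 <1
  x=-0.762: |R|=0.61765 <1
  x=-2.120: |R|=1.81865 >1
  x=-1.880: |R|=1.43095 >1
  x=-1.677: |R|=1.16183 >1
Stable set (-1.5294, 0).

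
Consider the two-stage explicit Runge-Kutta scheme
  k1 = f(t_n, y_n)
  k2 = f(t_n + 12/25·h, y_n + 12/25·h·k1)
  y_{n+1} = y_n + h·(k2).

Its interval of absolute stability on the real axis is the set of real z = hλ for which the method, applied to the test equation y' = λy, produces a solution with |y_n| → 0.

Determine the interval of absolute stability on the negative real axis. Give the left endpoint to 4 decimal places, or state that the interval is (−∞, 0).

On y'=λy, z=hλ:
  k1=λy_n ⇒ h·k1=z·y_n;  k2=λ(1+12/25z)y_n ⇒ h·k2=z(1+12/25z)y_n
  y_{n+1}/y_n = 1 + z(1+12/25z) = 1 + z + 12/25z²
  so R(z) = 1 + z + 12/25z².

Boundary: |R(x)|=1, x<0.
x=-1.32: |R|=0.5164
R=1: x+12/25x²=0 ⇒ x=−25/12=-2.0833; min R=1−1/(4·12/25)=0.4792>−1
Confirm numerically:
  x=-2.022: |R|=0.94047 <1
  x=-1.254: |R|=0.50081 <1
  x=-1.159: |R|=0.48577 <1
  x=-0.995: |R|=0.48021 <1
  x=-2.445: |R|=1.42445 >1
  x=-2.295: |R|=1.23317 >1
Stable set (-2.0833, 0).

z∈(-2.0833,0).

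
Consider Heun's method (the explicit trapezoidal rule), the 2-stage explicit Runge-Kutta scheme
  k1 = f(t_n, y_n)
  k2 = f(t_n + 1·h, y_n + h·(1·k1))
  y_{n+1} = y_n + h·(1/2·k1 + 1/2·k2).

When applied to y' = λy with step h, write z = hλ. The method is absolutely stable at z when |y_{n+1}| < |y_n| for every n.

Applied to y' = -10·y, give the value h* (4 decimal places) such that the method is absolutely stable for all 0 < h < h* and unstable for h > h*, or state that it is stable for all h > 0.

Test eqn y'=λy, z=hλ:
  order 2, 2-stage ⇒ R(z)=1+z+z^2/2
  (e.g. R(-0.49)=0.63005, |R|=0.63005)

Boundary: |R(x)|=1, x<0.
x=-0.49: |R|=0.6300
|R(-2.25)|=1.2812 |R(-1.63)|=0.6985 |R(-0.51)|=0.6200
Bisect:
  x_lo=-2.6387 |R|=1.8426  x_hi=-0.0980 |R|=0.9068
  mid=-1.36831 |R|=0.56782 →hi
  mid=-2.00348 |R|=1.00349 →lo
  mid=-1.68589 |R|=0.73522 →hi
  mid=-1.84469 |R|=0.85675 →hi
  mid=-1.92408 |R|=0.92696 →hi
  mid=-1.96378 |R|=0.96444 →hi
  mid=-1.98363 |R|=0.98376 →hi
  mid=-1.99355 |R|=0.99358 →hi
  mid=-1.99852 |R|=0.99852 →hi
  ...
  [-2.00007,-1.99991] ⇒ x*=-2.0000
Interval (-2.0000, 0).

(-2.0000,0); λ=-10 ⇒ h* = 0.2000.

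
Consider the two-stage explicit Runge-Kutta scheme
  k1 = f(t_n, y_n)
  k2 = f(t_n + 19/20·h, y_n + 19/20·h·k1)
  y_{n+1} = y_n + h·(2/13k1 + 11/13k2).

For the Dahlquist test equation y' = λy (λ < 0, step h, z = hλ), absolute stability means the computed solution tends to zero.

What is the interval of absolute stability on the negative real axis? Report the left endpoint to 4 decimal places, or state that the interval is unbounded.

With y'=λy (z=hλ):
  k1=λy_n ⇒ h·k1=z·y_n;  k2=λ(1+19/20z)y_n ⇒ h·k2=z(1+19/20z)y_n
  y_{n+1}/y_n = 1 + 2/13z + 11/13z(1+19/20z) = 1 + z + 209/260z²
  Hence R(z) = 1 + z + 209/260z².

Boundary: |R(x)|=1, x<0.
x=-1.72: |R|=1.6581
R=1: x+209/260x²=0 ⇒ x=−260/209=-1.2440; min R=1−1/(4·209/260)=0.6890>−1
Confirm numerically:
  x=-1.179: |R|=0.93838 <1
  x=-0.922: |R|=0.76134 <1
  x=-0.641: |R|=0.68929 <1
  x=-1.760: |R|=1.72999 >1
  x=-1.658: |R|=1.55174 >1
So |R|<1 on (-1.2440, 0).

z∈(-1.2440,0).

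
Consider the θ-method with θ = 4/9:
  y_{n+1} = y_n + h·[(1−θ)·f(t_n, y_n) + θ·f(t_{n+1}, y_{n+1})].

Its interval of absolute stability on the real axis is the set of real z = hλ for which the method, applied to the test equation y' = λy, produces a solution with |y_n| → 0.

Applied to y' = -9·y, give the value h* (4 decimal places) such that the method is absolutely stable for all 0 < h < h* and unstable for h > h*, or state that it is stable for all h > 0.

(-18.0000,0); λ=-9 ⇒ h* = (18)/9 = 2.0000.

On y'=λy, z=hλ:
  y_{n+1} = y_n + z·[5/9·y_n + 4/9·y_{n+1}] ⇒ (1 − 4/9z)y_{n+1} = (1 + 5/9z)y_n
  so R(z) = (1 + 5/9z)/(1 − 4/9z).

Solve |R(x)|<1 on ℝ⁻.
x=-0.92: |R|=0.3470
R=−1: 1+5/9x = −1+4/9x ⇒ -1/9x=2 ⇒ x=2/(-1/9)=-18.0000
Confirm numerically:
  x=-14.540: |R|=0.94848 <1
  x=-11.238: |R|=0.87467 <1
  x=-10.274: |R|=0.84578 <1
  x=-8.546: |R|=0.78108 <1
  x=-18.274: |R|=1.00334 >1
  x=-18.273: |R|=1.00333 >1
  x=-18.039: |R|=1.00048 >1
Interval (-18.0000, 0).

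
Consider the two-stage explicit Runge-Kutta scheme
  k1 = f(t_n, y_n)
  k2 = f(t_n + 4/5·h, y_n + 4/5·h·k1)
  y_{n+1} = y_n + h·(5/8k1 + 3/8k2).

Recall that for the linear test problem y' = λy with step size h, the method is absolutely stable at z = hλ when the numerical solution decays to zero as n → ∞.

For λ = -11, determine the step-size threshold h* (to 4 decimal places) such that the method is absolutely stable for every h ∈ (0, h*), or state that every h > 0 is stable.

Set f=λy, z=hλ:
  k1=λy_n ⇒ h·k1=z·y_n;  k2=λ(1+4/5z)y_n ⇒ h·k2=z(1+4/5z)y_n
  y_{n+1}/y_n = 1 + 5/8z + 3/8z(1+4/5z) = 1 + z + 3/10z²
  so R(z) = 1 + z + 3/10z².

Find x<0 with |R(x)|<1.
x=-0.38: |R|=0.6633
R=1: x+3/10x²=0 ⇒ x=−10/3=-3.3333; min R=1−1/(4·3/10)=0.1667>−1
Confirm numerically:
  x=-2.763: |R|=0.52725 <1
  x=-2.636: |R|=0.44855 <1
  x=-2.207: |R|=0.25425 <1
  x=-3.575: |R|=1.25919 >1
  x=-3.362: |R|=1.02891 >1
Interval (-3.3333, 0).

(-3.3333,0); λ=-11 ⇒ h* = (10/3)/11 = 0.3030.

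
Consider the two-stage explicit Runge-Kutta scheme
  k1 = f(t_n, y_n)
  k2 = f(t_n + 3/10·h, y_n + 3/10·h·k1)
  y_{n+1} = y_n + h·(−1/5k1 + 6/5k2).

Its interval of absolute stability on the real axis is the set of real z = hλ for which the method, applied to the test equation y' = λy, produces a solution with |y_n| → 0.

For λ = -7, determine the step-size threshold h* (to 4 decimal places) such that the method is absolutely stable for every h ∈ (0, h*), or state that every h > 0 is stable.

(-2.7778,0); λ=-7 ⇒ h* = (25/9)/7 = 0.3968.

With y'=λy (z=hλ):
  k1=λy_n ⇒ h·k1=z·y_n;  k2=λ(1+3/10z)y_n ⇒ h·k2=z(1+3/10z)y_n
  y_{n+1}/y_n = 1 − 1/5z + 6/5z(1+3/10z) = 1 + z + 9/25z²
  so R(z) = 1 + z + 9/25z².

Solve |R(x)|<1 on ℝ⁻.
x=-1.25: |R|=0.3125
R=1: x+9/25x²=0 ⇒ x=−25/9=-2.7778; min R=1−1/(4·9/25)=0.3056>−1
Confirm numerically:
  x=-2.694: |R|=0.91875 <1
  x=-2.326: |R|=0.62170 <1
  x=-2.070: |R|=0.47256 <1
  x=-2.981: |R|=1.21809 >1
  x=-2.965: |R|=1.19984 >1
So |R|<1 on (-2.7778, 0).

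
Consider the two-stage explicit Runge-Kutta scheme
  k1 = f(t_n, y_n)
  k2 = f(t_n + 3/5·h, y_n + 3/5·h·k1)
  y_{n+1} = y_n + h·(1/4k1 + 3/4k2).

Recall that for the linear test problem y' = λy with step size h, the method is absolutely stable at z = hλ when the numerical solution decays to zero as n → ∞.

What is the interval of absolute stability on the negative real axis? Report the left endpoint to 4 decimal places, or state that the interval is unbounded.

z∈(-2.2222,0).

Set f=λy, z=hλ:
  k1=λy_n ⇒ h·k1=z·y_n;  k2=λ(1+3/5z)y_n ⇒ h·k2=z(1+3/5z)y_n
  y_{n+1}/y_n = 1 + 1/4z + 3/4z(1+3/5z) = 1 + z + 9/20z²
  ⇒ R(z) = 1 + z + 9/20z².

Need |R(x)|<1, x<0.
x=-1.13: |R|=0.4446
R=1: x+9/20x²=0 ⇒ x=−20/9=-2.2222; min R=1−1/(4·9/20)=0.4444>−1
Confirm numerically:
  x=-1.410: |R|=0.48464 <1
  x=-1.304: |R|=0.46119 <1
  x=-0.979: |R|=0.45230 <1
  x=-2.542: |R|=1.36579 >1
  x=-2.472: |R|=1.27785 >1
  x=-2.470: |R|=1.27541 >1
So |R|<1 on (-2.2222, 0).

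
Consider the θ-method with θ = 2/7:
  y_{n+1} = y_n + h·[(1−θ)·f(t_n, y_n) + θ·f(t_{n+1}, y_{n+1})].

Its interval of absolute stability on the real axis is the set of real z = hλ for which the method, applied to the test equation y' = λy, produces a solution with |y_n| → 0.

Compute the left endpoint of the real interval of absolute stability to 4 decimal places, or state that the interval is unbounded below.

z* = -4.6667.

With y'=λy (z=hλ):
  y_{n+1} = y_n + z·[5/7·y_n + 2/7·y_{n+1}] ⇒ (1 − 2/7z)y_{n+1} = (1 + 5/7z)y_n
  so R(z) = (1 + 5/7z)/(1 − 2/7z).

Find x<0 with |R(x)|<1.
x=-0.83: |R|=0.3291
R=−1: 1+5/7x = −1+2/7x ⇒ -3/7x=2 ⇒ x=2/(-3/7)=-4.6667
Confirm numerically:
  x=-4.072: |R|=0.88220 <1
  x=-3.596: |R|=0.77368 <1
  x=-3.148: |R|=0.65734 <1
  x=-2.908: |R|=0.58833 <1
  x=-5.242: |R|=1.09872 >1
  x=-4.867: |R|=1.03591 >1
  x=-4.861: |R|=1.03486 >1
So |R|<1 on (-4.6667, 0).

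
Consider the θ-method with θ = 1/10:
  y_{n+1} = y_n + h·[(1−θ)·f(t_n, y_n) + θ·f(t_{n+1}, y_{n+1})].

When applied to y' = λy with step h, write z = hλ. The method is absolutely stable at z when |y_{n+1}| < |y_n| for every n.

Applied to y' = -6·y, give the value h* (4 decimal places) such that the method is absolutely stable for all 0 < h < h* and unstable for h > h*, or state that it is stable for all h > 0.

Test eqn y'=λy, z=hλ:
  y_{n+1} = y_n + z·[9/10·y_n + 1/10·y_{n+1}] ⇒ (1 − 1/10z)y_{n+1} = (1 + 9/10z)y_n
  R(z) = (1 + 9/10z)/(1 − 1/10z).

Solve |R(x)|<1 on ℝ⁻.
x=-1.39: |R|=0.2204
R=−1: 1+9/10x = −1+1/10x ⇒ -4/5x=2 ⇒ x=2/(-4/5)=-2.5000
Confirm numerically:
  x=-1.977: |R|=0.65066 <1
  x=-1.485: |R|=0.29299 <1
  x=-1.307: |R|=0.15592 <1
  x=-1.210: |R|=0.07939 <1
  x=-2.694: |R|=1.12226 >1
  x=-2.669: |R|=1.10672 >1
So |R|<1 on (-2.5000, 0).

(-2.5000,0); λ=-6 ⇒ h* = (5/2)/6 = 0.4167.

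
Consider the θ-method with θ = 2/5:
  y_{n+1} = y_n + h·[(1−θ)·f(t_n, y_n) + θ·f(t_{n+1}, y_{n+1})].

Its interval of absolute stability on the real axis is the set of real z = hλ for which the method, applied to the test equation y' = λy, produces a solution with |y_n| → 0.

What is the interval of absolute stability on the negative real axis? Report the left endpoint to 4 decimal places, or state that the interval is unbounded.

(-10.0000, 0).

With y'=λy (z=hλ):
  y_{n+1} = y_n + z·[3/5·y_n + 2/5·y_{n+1}] ⇒ (1 − 2/5z)y_{n+1} = (1 + 3/5z)y_n
  so R(z) = (1 + 3/5z)/(1 − 2/5z).

Boundary: |R(x)|=1, x<0.
x=-1.01: |R|=0.2806
R=−1: 1+3/5x = −1+2/5x ⇒ -1/5x=2 ⇒ x=2/(-1/5)=-10.0000
Confirm numerically:
  x=-7.902: |R|=0.89915 <1
  x=-5.571: |R|=0.72562 <1
  x=-4.067: |R|=0.54827 <1
  x=-10.364: |R|=1.01415 >1
  x=-10.117: |R|=1.00464 >1
  x=-10.037: |R|=1.00148 >1
Stable set (-10.0000, 0).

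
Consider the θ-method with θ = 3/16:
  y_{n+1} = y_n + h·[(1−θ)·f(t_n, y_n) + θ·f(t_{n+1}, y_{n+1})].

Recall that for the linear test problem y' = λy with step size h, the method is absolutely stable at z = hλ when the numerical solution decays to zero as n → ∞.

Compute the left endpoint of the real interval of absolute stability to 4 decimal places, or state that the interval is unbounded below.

left endpoint -3.2000.

With y'=λy (z=hλ):
  y_{n+1} = y_n + z·[13/16·y_n + 3/16·y_{n+1}] ⇒ (1 − 3/16z)y_{n+1} = (1 + 13/16z)y_n
  ⇒ R(z) = (1 + 13/16z)/(1 − 3/16z).

Boundary: |R(x)|=1, x<0.
x=-0.53: |R|=0.5179
R=−1: 1+13/16x = −1+3/16x ⇒ -5/8x=2 ⇒ x=2/(-5/8)=-3.2000
Confirm numerically:
  x=-2.576: |R|=0.73702 <1
  x=-2.536: |R|=0.71874 <1
  x=-1.802: |R|=0.34691 <1
  x=-3.424: |R|=1.08526 >1
  x=-3.341: |R|=1.05418 >1
So |R|<1 on (-3.2000, 0).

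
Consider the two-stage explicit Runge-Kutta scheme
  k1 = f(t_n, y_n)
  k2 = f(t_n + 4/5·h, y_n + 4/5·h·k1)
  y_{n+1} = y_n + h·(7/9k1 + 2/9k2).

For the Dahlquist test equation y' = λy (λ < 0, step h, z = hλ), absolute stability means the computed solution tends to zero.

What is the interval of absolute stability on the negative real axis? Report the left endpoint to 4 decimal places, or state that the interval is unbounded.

With y'=λy (z=hλ):
  k1=λy_n ⇒ h·k1=z·y_n;  k2=λ(1+4/5z)y_n ⇒ h·k2=z(1+4/5z)y_n
  y_{n+1}/y_n = 1 + 7/9z + 2/9z(1+4/5z) = 1 + z + 8/45z²
  so R(z) = 1 + z + 8/45z².

Boundary: |R(x)|=1, x<0.
x=-0.31: |R|=0.7071
R=1: x+8/45x²=0 ⇒ x=−45/8=-5.6250; min R=1−1/(4·8/45)=-0.4062>−1
Confirm numerically:
  x=-5.421: |R|=0.80340 <1
  x=-4.328: |R|=0.00206 <1
  x=-4.300: |R|=0.01289 <1
  x=-3.212: |R|=0.37788 <1
  x=-6.209: |R|=1.64463 >1
  x=-5.765: |R|=1.14348 >1
So |R|<1 on (-5.6250, 0).

(-5.6250, 0).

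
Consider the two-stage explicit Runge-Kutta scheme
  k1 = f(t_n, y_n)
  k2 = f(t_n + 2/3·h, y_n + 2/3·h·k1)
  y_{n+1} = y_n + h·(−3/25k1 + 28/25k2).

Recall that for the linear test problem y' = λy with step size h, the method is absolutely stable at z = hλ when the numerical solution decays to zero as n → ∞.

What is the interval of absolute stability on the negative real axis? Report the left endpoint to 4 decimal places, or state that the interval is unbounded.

(-1.3393, 0).

Test eqn y'=λy, z=hλ:
  k1=λy_n ⇒ h·k1=z·y_n;  k2=λ(1+2/3z)y_n ⇒ h·k2=z(1+2/3z)y_n
  y_{n+1}/y_n = 1 − 3/25z + 28/25z(1+2/3z) = 1 + z + 56/75z²
  Hence R(z) = 1 + z + 56/75z².

Boundary: |R(x)|=1, x<0.
x=-0.39: |R|=0.7236
R=1: x+56/75x²=0 ⇒ x=−75/56=-1.3393; min R=1−1/(4·56/75)=0.6652>−1
Confirm numerically:
  x=-1.290: |R|=0.95253 <1
  x=-1.141: |R|=0.83107 <1
  x=-1.136: |R|=0.82757 <1
  x=-0.705: |R|=0.66611 <1
  x=-1.899: |R|=1.79363 >1
  x=-1.687: |R|=1.43799 >1
Interval (-1.3393, 0).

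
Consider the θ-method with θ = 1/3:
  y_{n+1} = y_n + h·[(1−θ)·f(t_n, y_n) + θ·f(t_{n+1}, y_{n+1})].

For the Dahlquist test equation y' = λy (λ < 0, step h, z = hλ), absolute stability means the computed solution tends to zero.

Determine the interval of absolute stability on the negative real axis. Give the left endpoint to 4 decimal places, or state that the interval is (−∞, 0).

z∈(-6.0000,0).

On y'=λy, z=hλ:
  y_{n+1} = y_n + z·[2/3·y_n + 1/3·y_{n+1}] ⇒ (1 − 1/3z)y_{n+1} = (1 + 2/3z)y_n
  R(z) = (1 + 2/3z)/(1 − 1/3z).

Need |R(x)|<1, x<0.
x=-1.44: |R|=0.0270
R=−1: 1+2/3x = −1+1/3x ⇒ -1/3x=2 ⇒ x=2/(-1/3)=-6.0000
Confirm numerically:
  x=-5.497: |R|=0.94080 <1
  x=-3.830: |R|=0.68228 <1
  x=-3.540: |R|=0.62385 <1
  x=-2.477: |R|=0.35676 <1
  x=-6.533: |R|=1.05591 >1
  x=-6.209: |R|=1.02270 >1
Stable set (-6.0000, 0).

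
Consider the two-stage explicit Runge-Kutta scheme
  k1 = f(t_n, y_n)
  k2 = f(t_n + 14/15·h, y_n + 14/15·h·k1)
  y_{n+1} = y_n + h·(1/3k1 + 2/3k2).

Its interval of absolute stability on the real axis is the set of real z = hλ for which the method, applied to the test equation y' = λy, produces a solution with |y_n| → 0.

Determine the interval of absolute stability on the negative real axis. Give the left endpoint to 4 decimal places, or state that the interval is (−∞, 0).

Test eqn y'=λy, z=hλ:
  k1=λy_n ⇒ h·k1=z·y_n;  k2=λ(1+14/15z)y_n ⇒ h·k2=z(1+14/15z)y_n
  y_{n+1}/y_n = 1 + 1/3z + 2/3z(1+14/15z) = 1 + z + 28/45z²
  R(z) = 1 + z + 28/45z².

Boundary: |R(x)|=1, x<0.
x=-1.6: |R|=0.9929
R=1: x+28/45x²=0 ⇒ x=−45/28=-1.6071; min R=1−1/(4·28/45)=0.5982>−1
Confirm numerically:
  x=-1.458: |R|=0.86470 <1
  x=-1.126: |R|=0.66290 <1
  x=-0.855: |R|=0.59986 <1
  x=-0.820: |R|=0.59838 <1
  x=-2.075: |R|=1.60406 >1
  x=-1.735: |R|=1.13803 >1
Interval (-1.6071, 0).

(-1.6071, 0).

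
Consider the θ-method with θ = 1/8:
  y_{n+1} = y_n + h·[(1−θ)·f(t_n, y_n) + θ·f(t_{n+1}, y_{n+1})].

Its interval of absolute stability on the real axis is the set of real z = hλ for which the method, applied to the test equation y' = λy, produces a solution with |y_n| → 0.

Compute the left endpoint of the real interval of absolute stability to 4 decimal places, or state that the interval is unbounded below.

z* = -2.6667.

On y'=λy, z=hλ:
  y_{n+1} = y_n + z·[7/8·y_n + 1/8·y_{n+1}] ⇒ (1 − 1/8z)y_{n+1} = (1 + 7/8z)y_n
  Hence R(z) = (1 + 7/8z)/(1 − 1/8z).

Need |R(x)|<1, x<0.
x=-0.88: |R|=0.2072
R=−1: 1+7/8x = −1+1/8x ⇒ -3/4x=2 ⇒ x=2/(-3/4)=-2.6667
Confirm numerically:
  x=-1.952: |R|=0.56913 <1
  x=-1.856: |R|=0.50649 <1
  x=-1.763: |R|=0.44464 <1
  x=-1.069: |R|=0.05701 <1
  x=-2.983: |R|=1.17281 >1
  x=-2.886: |R|=1.12089 >1
Interval (-2.6667, 0).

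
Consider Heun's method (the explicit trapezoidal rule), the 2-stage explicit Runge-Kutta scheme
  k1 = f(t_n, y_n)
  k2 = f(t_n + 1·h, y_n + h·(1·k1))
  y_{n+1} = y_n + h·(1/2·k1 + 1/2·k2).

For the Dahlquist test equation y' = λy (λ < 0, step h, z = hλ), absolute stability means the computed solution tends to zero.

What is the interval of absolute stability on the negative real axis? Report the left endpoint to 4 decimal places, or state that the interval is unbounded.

Test eqn y'=λy, z=hλ:
  order 2, 2-stage ⇒ R(z)=1+z+z^2/2
  (e.g. R(-1.16)=0.51280, |R|=0.51280)

Boundary: |R(x)|=1, x<0.
x=-1.16: |R|=0.5128
|R(-2.07)|=1.0724 |R(-1.37)|=0.5685 |R(-0.9)|=0.5050
Bisect:
  x_lo=-2.7315 |R|=1.9990  x_hi=-0.1869 |R|=0.8306
  mid=-1.45919 |R|=0.60543 →hi
  mid=-2.09535 |R|=1.09989 →lo
  mid=-1.77727 |R|=0.80207 →hi
  mid=-1.93631 |R|=0.93834 →hi
  mid=-2.01583 |R|=1.01595 →lo
  mid=-1.97607 |R|=0.97635 →hi
  mid=-1.99595 |R|=0.99596 →hi
  ...
  [-2.00014,-1.99999] ⇒ x*=-2.0000
Stable set (-2.0000, 0).

z∈(-2.0000,0).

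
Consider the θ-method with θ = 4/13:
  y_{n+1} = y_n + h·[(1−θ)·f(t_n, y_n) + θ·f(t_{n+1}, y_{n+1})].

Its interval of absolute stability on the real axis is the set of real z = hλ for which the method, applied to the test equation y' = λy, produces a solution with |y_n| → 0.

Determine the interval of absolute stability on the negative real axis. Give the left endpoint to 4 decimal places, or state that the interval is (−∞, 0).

With y'=λy (z=hλ):
  y_{n+1} = y_n + z·[9/13·y_n + 4/13·y_{n+1}] ⇒ (1 − 4/13z)y_{n+1} = (1 + 9/13z)y_n
  so R(z) = (1 + 9/13z)/(1 − 4/13z).

Find x<0 with |R(x)|<1.
x=-0.46: |R|=0.5970
R=−1: 1+9/13x = −1+4/13x ⇒ -5/13x=2 ⇒ x=2/(-5/13)=-5.2000
Confirm numerically:
  x=-3.977: |R|=0.78847 <1
  x=-3.420: |R|=0.66642 <1
  x=-2.459: |R|=0.39985 <1
  x=-5.394: |R|=1.02805 >1
  x=-5.376: |R|=1.02550 >1
So |R|<1 on (-5.2000, 0).

z∈(-5.2000,0).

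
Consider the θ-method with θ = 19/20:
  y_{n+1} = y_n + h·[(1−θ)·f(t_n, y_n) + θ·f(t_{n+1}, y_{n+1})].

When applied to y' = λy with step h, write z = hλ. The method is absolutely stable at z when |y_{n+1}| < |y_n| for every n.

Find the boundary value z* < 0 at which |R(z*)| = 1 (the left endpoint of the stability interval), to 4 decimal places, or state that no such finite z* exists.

With y'=λy (z=hλ):
  y_{n+1} = y_n + z·[1/20·y_n + 19/20·y_{n+1}] ⇒ (1 − 19/20z)y_{n+1} = (1 + 1/20z)y_n
  Hence R(z) = (1 + 1/20z)/(1 − 19/20z).

Find x<0 with |R(x)|<1.
x=-1.18: |R|=0.4437
x=-2: |R|=0.3103
x=-10: |R|=0.0476
x=-100: |R|=0.0417
θ=19/20≥1/2 ⇒ |1+1/20x|<|1−19/20x| ∀x<0 ⇒ interval (−∞,0).

unbounded; (−∞, 0).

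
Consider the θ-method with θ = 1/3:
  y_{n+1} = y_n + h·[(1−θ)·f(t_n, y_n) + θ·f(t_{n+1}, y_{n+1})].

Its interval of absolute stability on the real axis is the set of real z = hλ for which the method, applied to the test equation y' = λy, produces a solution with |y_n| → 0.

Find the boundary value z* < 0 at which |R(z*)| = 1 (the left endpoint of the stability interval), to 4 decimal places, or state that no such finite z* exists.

left endpoint -6.0000.

Set f=λy, z=hλ:
  y_{n+1} = y_n + z·[2/3·y_n + 1/3·y_{n+1}] ⇒ (1 − 1/3z)y_{n+1} = (1 + 2/3z)y_n
  ⇒ R(z) = (1 + 2/3z)/(1 − 1/3z).

Need |R(x)|<1, x<0.
x=-1.49: |R|=0.0045
R=−1: 1+2/3x = −1+1/3x ⇒ -1/3x=2 ⇒ x=2/(-1/3)=-6.0000
Confirm numerically:
  x=-5.874: |R|=0.98580 <1
  x=-5.023: |R|=0.87823 <1
  x=-3.509: |R|=0.61730 <1
  x=-6.408: |R|=1.04337 >1
  x=-6.329: |R|=1.03527 >1
  x=-6.279: |R|=1.03007 >1
Stable set (-6.0000, 0).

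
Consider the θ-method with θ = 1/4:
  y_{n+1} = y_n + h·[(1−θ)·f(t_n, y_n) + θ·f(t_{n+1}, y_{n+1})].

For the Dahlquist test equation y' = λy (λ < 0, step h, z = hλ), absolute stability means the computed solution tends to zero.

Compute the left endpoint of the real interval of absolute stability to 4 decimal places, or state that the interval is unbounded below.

left endpoint -4.0000.

With y'=λy (z=hλ):
  y_{n+1} = y_n + z·[3/4·y_n + 1/4·y_{n+1}] ⇒ (1 − 1/4z)y_{n+1} = (1 + 3/4z)y_n
  R(z) = (1 + 3/4z)/(1 − 1/4z).

Solve |R(x)|<1 on ℝ⁻.
x=-1.57: |R|=0.1275
R=−1: 1+3/4x = −1+1/4x ⇒ -1/2x=2 ⇒ x=2/(-1/2)=-4.0000
Confirm numerically:
  x=-3.852: |R|=0.96230 <1
  x=-3.845: |R|=0.96048 <1
  x=-2.727: |R|=0.62153 <1
  x=-4.392: |R|=1.09342 >1
  x=-4.227: |R|=1.05518 >1
  x=-4.190: |R|=1.04640 >1
So |R|<1 on (-4.0000, 0).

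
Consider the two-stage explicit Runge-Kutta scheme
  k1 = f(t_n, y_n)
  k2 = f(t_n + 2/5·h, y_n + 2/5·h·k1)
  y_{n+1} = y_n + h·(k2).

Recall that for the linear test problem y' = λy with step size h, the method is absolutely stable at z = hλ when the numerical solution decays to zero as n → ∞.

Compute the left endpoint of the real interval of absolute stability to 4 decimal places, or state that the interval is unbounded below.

z* = -2.5000.

Set f=λy, z=hλ:
  k1=λy_n ⇒ h·k1=z·y_n;  k2=λ(1+2/5z)y_n ⇒ h·k2=z(1+2/5z)y_n
  y_{n+1}/y_n = 1 + z(1+2/5z) = 1 + z + 2/5z²
  ⇒ R(z) = 1 + z + 2/5z².

Need |R(x)|<1, x<0.
x=-1.35: |R|=0.3790
R=1: x+2/5x²=0 ⇒ x=−5/2=-2.5000; min R=1−1/(4·2/5)=0.3750>−1
Confirm numerically:
  x=-2.223: |R|=0.75369 <1
  x=-1.743: |R|=0.47222 <1
  x=-1.534: |R|=0.40726 <1
  x=-2.934: |R|=1.50934 >1
  x=-2.630: |R|=1.13676 >1
Stable set (-2.5000, 0).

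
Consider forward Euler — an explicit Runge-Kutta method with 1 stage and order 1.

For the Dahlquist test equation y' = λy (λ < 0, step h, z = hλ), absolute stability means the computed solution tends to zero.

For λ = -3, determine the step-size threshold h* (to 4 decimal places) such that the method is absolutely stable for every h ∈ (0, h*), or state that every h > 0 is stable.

(-2.0000,0); λ=-3 ⇒ h* = 0.6667.

Set f=λy, z=hλ:
  order 1, 1-stage ⇒ R(z)=1+z
  (e.g. R(-0.53)=0.47000, |R|=0.47000)

Need |R(x)|<1, x<0.
x=-0.53: |R|=0.4700
|R(-1.47)|=0.4700 |R(-1.39)|=0.3900 |R(-1.36)|=0.3600
Bisect:
  x_lo=-2.3546 |R|=1.3546  x_hi=-0.1501 |R|=0.8499
  mid=-1.25230 |R|=0.25230 →hi
  mid=-1.80343 |R|=0.80343 →hi
  mid=-2.07899 |R|=1.07899 →lo
  mid=-1.94121 |R|=0.94121 →hi
  mid=-2.01010 |R|=1.01010 →lo
  mid=-1.97565 |R|=0.97565 →hi
  mid=-1.99288 |R|=0.99288 →hi
  mid=-2.00149 |R|=1.00149 →lo
  mid=-1.99718 |R|=0.99718 →hi
  ...
  [-2.00001,-1.99987] ⇒ x*=-2.0000
Interval (-2.0000, 0).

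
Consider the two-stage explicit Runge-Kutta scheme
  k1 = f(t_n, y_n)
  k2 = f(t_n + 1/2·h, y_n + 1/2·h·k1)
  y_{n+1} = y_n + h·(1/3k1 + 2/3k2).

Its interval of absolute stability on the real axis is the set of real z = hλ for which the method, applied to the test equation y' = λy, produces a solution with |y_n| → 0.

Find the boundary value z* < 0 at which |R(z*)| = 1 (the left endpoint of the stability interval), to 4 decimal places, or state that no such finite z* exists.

With y'=λy (z=hλ):
  k1=λy_n ⇒ h·k1=z·y_n;  k2=λ(1+1/2z)y_n ⇒ h·k2=z(1+1/2z)y_n
  y_{n+1}/y_n = 1 + 1/3z + 2/3z(1+1/2z) = 1 + z + 1/3z²
  so R(z) = 1 + z + 1/3z².

Find x<0 with |R(x)|<1.
x=-0.33: |R|=0.7063
R=1: x+1/3x²=0 ⇒ x=−3=-3.0000; min R=1−1/(4·1/3)=0.2500>−1
Confirm numerically:
  x=-2.835: |R|=0.84407 <1
  x=-2.055: |R|=0.35268 <1
  x=-1.362: |R|=0.25635 <1
  x=-3.413: |R|=1.46986 >1
  x=-3.271: |R|=1.29548 >1
  x=-3.129: |R|=1.13455 >1
Interval (-3.0000, 0).

left endpoint -3.0000.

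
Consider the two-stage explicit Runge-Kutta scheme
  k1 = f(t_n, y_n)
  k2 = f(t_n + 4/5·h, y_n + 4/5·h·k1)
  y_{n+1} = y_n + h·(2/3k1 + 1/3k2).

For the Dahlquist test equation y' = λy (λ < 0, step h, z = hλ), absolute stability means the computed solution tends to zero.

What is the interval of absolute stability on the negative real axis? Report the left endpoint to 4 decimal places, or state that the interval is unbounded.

z∈(-3.7500,0).

On y'=λy, z=hλ:
  k1=λy_n ⇒ h·k1=z·y_n;  k2=λ(1+4/5z)y_n ⇒ h·k2=z(1+4/5z)y_n
  y_{n+1}/y_n = 1 + 2/3z + 1/3z(1+4/5z) = 1 + z + 4/15z²
  Hence R(z) = 1 + z + 4/15z².

Boundary: |R(x)|=1, x<0.
x=-0.63: |R|=0.4758
R=1: x+4/15x²=0 ⇒ x=−15/4=-3.7500; min R=1−1/(4·4/15)=0.0625>−1
Confirm numerically:
  x=-3.436: |R|=0.71229 <1
  x=-3.343: |R|=0.63717 <1
  x=-2.697: |R|=0.24268 <1
  x=-2.626: |R|=0.21290 <1
  x=-4.062: |R|=1.33796 >1
  x=-3.919: |R|=1.17662 >1
  x=-3.851: |R|=1.10372 >1
Stable set (-3.7500, 0).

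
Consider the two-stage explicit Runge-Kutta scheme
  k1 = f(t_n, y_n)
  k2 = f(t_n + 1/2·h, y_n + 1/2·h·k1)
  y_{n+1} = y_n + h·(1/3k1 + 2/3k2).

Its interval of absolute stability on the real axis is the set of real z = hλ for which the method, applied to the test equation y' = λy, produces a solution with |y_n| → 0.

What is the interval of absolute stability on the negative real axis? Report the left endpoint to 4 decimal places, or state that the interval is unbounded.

(-3.0000, 0).

On y'=λy, z=hλ:
  k1=λy_n ⇒ h·k1=z·y_n;  k2=λ(1+1/2z)y_n ⇒ h·k2=z(1+1/2z)y_n
  y_{n+1}/y_n = 1 + 1/3z + 2/3z(1+1/2z) = 1 + z + 1/3z²
  ⇒ R(z) = 1 + z + 1/3z².

Find x<0 with |R(x)|<1.
x=-0.51: |R|=0.5767
R=1: x+1/3x²=0 ⇒ x=−3=-3.0000; min R=1−1/(4·1/3)=0.2500>−1
Confirm numerically:
  x=-2.755: |R|=0.77501 <1
  x=-1.730: |R|=0.26763 <1
  x=-1.470: |R|=0.25030 <1
  x=-1.459: |R|=0.25056 <1
  x=-3.221: |R|=1.23728 >1
  x=-3.190: |R|=1.20203 >1
Stable set (-3.0000, 0).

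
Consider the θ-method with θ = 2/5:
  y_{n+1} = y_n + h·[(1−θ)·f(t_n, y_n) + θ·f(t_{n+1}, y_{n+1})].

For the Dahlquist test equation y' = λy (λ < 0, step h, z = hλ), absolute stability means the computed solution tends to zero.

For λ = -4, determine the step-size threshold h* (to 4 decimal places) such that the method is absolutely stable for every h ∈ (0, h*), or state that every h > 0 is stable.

(-10.0000,0); λ=-4 ⇒ h* = (10)/4 = 2.5000.

Test eqn y'=λy, z=hλ:
  y_{n+1} = y_n + z·[3/5·y_n + 2/5·y_{n+1}] ⇒ (1 − 2/5z)y_{n+1} = (1 + 3/5z)y_n
  ⇒ R(z) = (1 + 3/5z)/(1 − 2/5z).

Boundary: |R(x)|=1, x<0.
x=-0.3: |R|=0.7321
R=−1: 1+3/5x = −1+2/5x ⇒ -1/5x=2 ⇒ x=2/(-1/5)=-10.0000
Confirm numerically:
  x=-8.698: |R|=0.94186 <1
  x=-5.167: |R|=0.68482 <1
  x=-4.917: |R|=0.65734 <1
  x=-4.152: |R|=0.56043 <1
  x=-10.532: |R|=1.02041 >1
  x=-10.371: |R|=1.01441 >1
  x=-10.264: |R|=1.01034 >1
Interval (-10.0000, 0).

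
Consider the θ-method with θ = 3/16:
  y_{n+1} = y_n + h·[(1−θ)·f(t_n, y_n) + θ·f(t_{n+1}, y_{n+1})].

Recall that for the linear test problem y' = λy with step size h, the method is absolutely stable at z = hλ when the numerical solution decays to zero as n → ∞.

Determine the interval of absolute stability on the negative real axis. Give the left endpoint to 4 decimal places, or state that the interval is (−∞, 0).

z∈(-3.2000,0).

With y'=λy (z=hλ):
  y_{n+1} = y_n + z·[13/16·y_n + 3/16·y_{n+1}] ⇒ (1 − 3/16z)y_{n+1} = (1 + 13/16z)y_n
  so R(z) = (1 + 13/16z)/(1 − 3/16z).

Find x<0 with |R(x)|<1.
x=-0.31: |R|=0.7070
R=−1: 1+13/16x = −1+3/16x ⇒ -5/8x=2 ⇒ x=2/(-5/8)=-3.2000
Confirm numerically:
  x=-3.050: |R|=0.94036 <1
  x=-2.911: |R|=0.88315 <1
  x=-2.728: |R|=0.80483 <1
  x=-2.002: |R|=0.45560 <1
  x=-3.770: |R|=1.20871 >1
  x=-3.325: |R|=1.04812 >1
  x=-3.223: |R|=1.00896 >1
Interval (-3.2000, 0).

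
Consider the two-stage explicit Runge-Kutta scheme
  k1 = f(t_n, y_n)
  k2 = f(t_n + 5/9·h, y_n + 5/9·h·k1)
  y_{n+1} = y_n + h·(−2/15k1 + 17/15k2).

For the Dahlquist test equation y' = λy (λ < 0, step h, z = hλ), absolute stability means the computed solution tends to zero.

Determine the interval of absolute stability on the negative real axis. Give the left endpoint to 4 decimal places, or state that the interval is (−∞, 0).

Test eqn y'=λy, z=hλ:
  k1=λy_n ⇒ h·k1=z·y_n;  k2=λ(1+5/9z)y_n ⇒ h·k2=z(1+5/9z)y_n
  y_{n+1}/y_n = 1 − 2/15z + 17/15z(1+5/9z) = 1 + z + 17/27z²
  so R(z) = 1 + z + 17/27z².

Solve |R(x)|<1 on ℝ⁻.
x=-0.3: |R|=0.7567
R=1: x+17/27x²=0 ⇒ x=−27/17=-1.5882; min R=1−1/(4·17/27)=0.6029>−1
Confirm numerically:
  x=-1.383: |R|=0.82129 <1
  x=-1.015: |R|=0.63366 <1
  x=-0.715: |R|=0.60688 <1
  x=-2.099: |R|=1.67502 >1
  x=-1.874: |R|=1.33718 >1
Interval (-1.5882, 0).

(-1.5882, 0).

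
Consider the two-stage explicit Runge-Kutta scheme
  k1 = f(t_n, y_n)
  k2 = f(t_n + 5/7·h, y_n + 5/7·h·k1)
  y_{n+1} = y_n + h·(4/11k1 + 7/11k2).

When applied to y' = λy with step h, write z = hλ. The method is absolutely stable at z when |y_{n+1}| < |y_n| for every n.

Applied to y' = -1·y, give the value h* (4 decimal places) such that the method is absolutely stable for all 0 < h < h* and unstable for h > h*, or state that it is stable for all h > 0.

On y'=λy, z=hλ:
  k1=λy_n ⇒ h·k1=z·y_n;  k2=λ(1+5/7z)y_n ⇒ h·k2=z(1+5/7z)y_n
  y_{n+1}/y_n = 1 + 4/11z + 7/11z(1+5/7z) = 1 + z + 5/11z²
  Hence R(z) = 1 + z + 5/11z².

Need |R(x)|<1, x<0.
x=-0.75: |R|=0.5057
R=1: x+5/11x²=0 ⇒ x=−11/5=-2.2000; min R=1−1/(4·5/11)=0.4500>−1
Confirm numerically:
  x=-1.789: |R|=0.66578 <1
  x=-1.782: |R|=0.66142 <1
  x=-1.613: |R|=0.56962 <1
  x=-2.725: |R|=1.65028 >1
  x=-2.396: |R|=1.21346 >1
  x=-2.360: |R|=1.17164 >1
Stable set (-2.2000, 0).

(-2.2000,0); λ=-1 ⇒ h* = (11/5)/1 = 2.2000.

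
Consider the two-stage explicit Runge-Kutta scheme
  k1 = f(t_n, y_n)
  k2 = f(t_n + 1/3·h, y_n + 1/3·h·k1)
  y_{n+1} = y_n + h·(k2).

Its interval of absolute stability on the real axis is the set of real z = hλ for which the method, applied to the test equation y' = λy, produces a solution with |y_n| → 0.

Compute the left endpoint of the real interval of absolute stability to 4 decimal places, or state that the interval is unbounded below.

z* = -3.0000.

Test eqn y'=λy, z=hλ:
  k1=λy_n ⇒ h·k1=z·y_n;  k2=λ(1+1/3z)y_n ⇒ h·k2=z(1+1/3z)y_n
  y_{n+1}/y_n = 1 + z(1+1/3z) = 1 + z + 1/3z²
  Hence R(z) = 1 + z + 1/3z².

Boundary: |R(x)|=1, x<0.
x=-1.71: |R|=0.2647
R=1: x+1/3x²=0 ⇒ x=−3=-3.0000; min R=1−1/(4·1/3)=0.2500>−1
Confirm numerically:
  x=-1.944: |R|=0.31571 <1
  x=-1.504: |R|=0.25001 <1
  x=-1.449: |R|=0.25087 <1
  x=-1.267: |R|=0.26810 <1
  x=-3.511: |R|=1.59804 >1
  x=-3.462: |R|=1.53315 >1
  x=-3.098: |R|=1.10120 >1
Stable set (-3.0000, 0).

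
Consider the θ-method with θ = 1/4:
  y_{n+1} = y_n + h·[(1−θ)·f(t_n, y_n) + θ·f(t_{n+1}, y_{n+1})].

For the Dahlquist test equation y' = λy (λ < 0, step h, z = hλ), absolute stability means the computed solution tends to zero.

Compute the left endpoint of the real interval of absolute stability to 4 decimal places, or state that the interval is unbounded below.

left endpoint -4.0000.

Set f=λy, z=hλ:
  y_{n+1} = y_n + z·[3/4·y_n + 1/4·y_{n+1}] ⇒ (1 − 1/4z)y_{n+1} = (1 + 3/4z)y_n
  Hence R(z) = (1 + 3/4z)/(1 − 1/4z).

Find x<0 with |R(x)|<1.
x=-1.77: |R|=0.2270
R=−1: 1+3/4x = −1+1/4x ⇒ -1/2x=2 ⇒ x=2/(-1/2)=-4.0000
Confirm numerically:
  x=-3.364: |R|=0.82727 <1
  x=-1.932: |R|=0.30276 <1
  x=-1.757: |R|=0.22077 <1
  x=-4.480: |R|=1.11321 >1
  x=-4.140: |R|=1.03440 >1
Interval (-4.0000, 0).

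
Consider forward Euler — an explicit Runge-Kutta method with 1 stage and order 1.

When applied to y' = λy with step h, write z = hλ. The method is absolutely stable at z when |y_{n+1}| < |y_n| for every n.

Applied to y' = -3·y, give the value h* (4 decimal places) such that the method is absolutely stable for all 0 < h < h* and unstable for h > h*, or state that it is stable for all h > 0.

(-2.0000,0); λ=-3 ⇒ h* = 0.6667.

Test eqn y'=λy, z=hλ:
  order 1, 1-stage ⇒ R(z)=1+z
  (e.g. R(-0.51)=0.49000, |R|=0.49000)

Boundary: |R(x)|=1, x<0.
x=-0.51: |R|=0.4900
|R(-1.45)|=0.4500 |R(-1.31)|=0.3100 |R(-0.91)|=0.0900
Bisect:
  x_lo=-2.3795 |R|=1.3795  x_hi=-0.3823 |R|=0.6177
  mid=-1.38087 |R|=0.38087 →hi
  mid=-1.88016 |R|=0.88016 →hi
  mid=-2.12981 |R|=1.12981 →lo
  mid=-2.00499 |R|=1.00499 →lo
  mid=-1.94258 |R|=0.94258 →hi
  mid=-1.97378 |R|=0.97378 →hi
  mid=-1.98939 |R|=0.98939 →hi
  ...
  [-2.00011,-1.99999] ⇒ x*=-2.0000
Interval (-2.0000, 0).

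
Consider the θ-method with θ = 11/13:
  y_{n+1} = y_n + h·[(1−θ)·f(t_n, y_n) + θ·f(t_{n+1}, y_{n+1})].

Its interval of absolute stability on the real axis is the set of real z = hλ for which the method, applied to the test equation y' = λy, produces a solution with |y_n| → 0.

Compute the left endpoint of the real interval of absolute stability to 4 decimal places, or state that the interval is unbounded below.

Set f=λy, z=hλ:
  y_{n+1} = y_n + z·[2/13·y_n + 11/13·y_{n+1}] ⇒ (1 − 11/13z)y_{n+1} = (1 + 2/13z)y_n
  so R(z) = (1 + 2/13z)/(1 − 11/13z).

Need |R(x)|<1, x<0.
x=-1.16: |R|=0.4146
x=-2: |R|=0.2571
x=-10: |R|=0.0569
x=-100: |R|=0.1680
θ=11/13≥1/2 ⇒ |1+2/13x|<|1−11/13x| ∀x<0 ⇒ stable on all of ℝ⁻.

interval (−∞, 0).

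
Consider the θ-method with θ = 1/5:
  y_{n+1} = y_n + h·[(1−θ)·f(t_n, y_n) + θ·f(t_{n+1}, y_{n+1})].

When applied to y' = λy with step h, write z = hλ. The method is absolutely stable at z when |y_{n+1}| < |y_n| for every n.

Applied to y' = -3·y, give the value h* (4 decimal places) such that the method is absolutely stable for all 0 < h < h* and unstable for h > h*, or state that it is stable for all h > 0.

(-3.3333,0); λ=-3 ⇒ h* = (10/3)/3 = 1.1111.

Test eqn y'=λy, z=hλ:
  y_{n+1} = y_n + z·[4/5·y_n + 1/5·y_{n+1}] ⇒ (1 − 1/5z)y_{n+1} = (1 + 4/5z)y_n
  ⇒ R(z) = (1 + 4/5z)/(1 − 1/5z).

Need |R(x)|<1, x<0.
x=-1.31: |R|=0.0380
R=−1: 1+4/5x = −1+1/5x ⇒ -3/5x=2 ⇒ x=2/(-3/5)=-3.3333
Confirm numerically:
  x=-2.954: |R|=0.85693 <1
  x=-2.381: |R|=0.61293 <1
  x=-1.837: |R|=0.34343 <1
  x=-1.824: |R|=0.33646 <1
  x=-3.839: |R|=1.17163 >1
  x=-3.606: |R|=1.09505 >1
  x=-3.597: |R|=1.09201 >1
Stable set (-3.3333, 0).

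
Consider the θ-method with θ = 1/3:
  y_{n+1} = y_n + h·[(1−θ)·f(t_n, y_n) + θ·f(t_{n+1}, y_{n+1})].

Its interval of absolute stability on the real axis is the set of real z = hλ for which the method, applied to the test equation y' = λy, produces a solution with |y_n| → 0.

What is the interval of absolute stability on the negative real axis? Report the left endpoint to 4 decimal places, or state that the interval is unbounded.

(-6.0000, 0).

With y'=λy (z=hλ):
  y_{n+1} = y_n + z·[2/3·y_n + 1/3·y_{n+1}] ⇒ (1 − 1/3z)y_{n+1} = (1 + 2/3z)y_n
  Hence R(z) = (1 + 2/3z)/(1 − 1/3z).

Boundary: |R(x)|=1, x<0.
x=-1.01: |R|=0.2444
R=−1: 1+2/3x = −1+1/3x ⇒ -1/3x=2 ⇒ x=2/(-1/3)=-6.0000
Confirm numerically:
  x=-4.722: |R|=0.83450 <1
  x=-3.293: |R|=0.56984 <1
  x=-2.682: |R|=0.41605 <1
  x=-2.486: |R|=0.35946 <1
  x=-6.412: |R|=1.04377 >1
  x=-6.375: |R|=1.04000 >1
  x=-6.228: |R|=1.02471 >1
Interval (-6.0000, 0).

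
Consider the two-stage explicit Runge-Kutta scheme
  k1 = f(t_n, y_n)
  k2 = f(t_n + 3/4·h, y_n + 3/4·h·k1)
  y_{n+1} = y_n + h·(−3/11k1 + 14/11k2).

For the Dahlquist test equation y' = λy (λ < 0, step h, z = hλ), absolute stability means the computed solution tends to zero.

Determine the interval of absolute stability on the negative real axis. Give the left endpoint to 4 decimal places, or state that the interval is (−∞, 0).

z∈(-1.0476,0).

On y'=λy, z=hλ:
  k1=λy_n ⇒ h·k1=z·y_n;  k2=λ(1+3/4z)y_n ⇒ h·k2=z(1+3/4z)y_n
  y_{n+1}/y_n = 1 − 3/11z + 14/11z(1+3/4z) = 1 + z + 21/22z²
  R(z) = 1 + z + 21/22z².

Need |R(x)|<1, x<0.
x=-0.84: |R|=0.8335
R=1: x+21/22x²=0 ⇒ x=−22/21=-1.0476; min R=1−1/(4·21/22)=0.7381>−1
Confirm numerically:
  x=-0.961: |R|=0.92054 <1
  x=-0.555: |R|=0.73902 <1
  x=-0.442: |R|=0.74448 <1
  x=-1.560: |R|=1.76298 >1
  x=-1.491: |R|=1.63103 >1
  x=-1.351: |R|=1.39124 >1
Interval (-1.0476, 0).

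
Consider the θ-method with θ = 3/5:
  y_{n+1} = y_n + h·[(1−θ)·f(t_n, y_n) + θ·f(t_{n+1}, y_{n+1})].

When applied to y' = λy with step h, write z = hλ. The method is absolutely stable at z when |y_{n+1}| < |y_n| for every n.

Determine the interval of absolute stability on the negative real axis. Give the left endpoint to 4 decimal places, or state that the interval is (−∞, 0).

On y'=λy, z=hλ:
  y_{n+1} = y_n + z·[2/5·y_n + 3/5·y_{n+1}] ⇒ (1 − 3/5z)y_{n+1} = (1 + 2/5z)y_n
  so R(z) = (1 + 2/5z)/(1 − 3/5z).

Solve |R(x)|<1 on ℝ⁻.
x=-1.06: |R|=0.3521
x=-2: |R|=0.0909
x=-10: |R|=0.4286
x=-100: |R|=0.6393
θ=3/5≥1/2 ⇒ |1+2/5x|<|1−3/5x| ∀x<0 ⇒ interval (−∞,0).

unbounded; (−∞, 0).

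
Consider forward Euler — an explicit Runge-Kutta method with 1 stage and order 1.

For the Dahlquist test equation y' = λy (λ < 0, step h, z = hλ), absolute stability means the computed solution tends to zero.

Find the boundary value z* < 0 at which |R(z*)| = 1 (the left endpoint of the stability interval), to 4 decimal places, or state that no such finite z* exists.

With y'=λy (z=hλ):
  order 1, 1-stage ⇒ R(z)=1+z
  (e.g. R(-1)=0.00000, |R|=0.00000)

Find x<0 with |R(x)|<1.
x=-1: |R|=0.0000
|R(-2.22)|=1.2200 |R(-2.15)|=1.1500 |R(-1.5)|=0.5000
Bisect:
  x_lo=-2.7504 |R|=1.7504  x_hi=-0.1603 |R|=0.8397
  mid=-1.45539 |R|=0.45539 →hi
  mid=-2.10292 |R|=1.10292 →lo
  mid=-1.77915 |R|=0.77915 →hi
  mid=-1.94104 |R|=0.94104 →hi
  mid=-2.02198 |R|=1.02198 →lo
  mid=-1.98151 |R|=0.98151 →hi
  mid=-2.00174 |R|=1.00174 →lo
  mid=-1.99162 |R|=0.99162 →hi
  ...
  [-2.00000,-1.99984] ⇒ x*=-2.0000
So |R|<1 on (-2.0000, 0).

left endpoint -2.0000.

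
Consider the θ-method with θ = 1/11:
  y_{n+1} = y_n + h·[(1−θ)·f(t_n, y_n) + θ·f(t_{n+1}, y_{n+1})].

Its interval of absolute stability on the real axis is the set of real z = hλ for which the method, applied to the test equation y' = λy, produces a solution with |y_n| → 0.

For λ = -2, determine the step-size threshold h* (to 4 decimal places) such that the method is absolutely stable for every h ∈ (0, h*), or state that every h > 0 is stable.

Test eqn y'=λy, z=hλ:
  y_{n+1} = y_n + z·[10/11·y_n + 1/11·y_{n+1}] ⇒ (1 − 1/11z)y_{n+1} = (1 + 10/11z)y_n
  R(z) = (1 + 10/11z)/(1 − 1/11z).

Need |R(x)|<1, x<0.
x=-0.88: |R|=0.1852
R=−1: 1+10/11x = −1+1/11x ⇒ -9/11x=2 ⇒ x=2/(-9/11)=-2.4444
Confirm numerically:
  x=-2.257: |R|=0.87275 <1
  x=-2.038: |R|=0.71944 <1
  x=-1.328: |R|=0.18494 <1
  x=-1.026: |R|=0.06153 <1
  x=-2.967: |R|=1.33672 >1
  x=-2.797: |R|=1.22998 >1
  x=-2.671: |R|=1.14915 >1
Interval (-2.4444, 0).

(-2.4444,0); λ=-2 ⇒ h* = (22/9)/2 = 1.2222.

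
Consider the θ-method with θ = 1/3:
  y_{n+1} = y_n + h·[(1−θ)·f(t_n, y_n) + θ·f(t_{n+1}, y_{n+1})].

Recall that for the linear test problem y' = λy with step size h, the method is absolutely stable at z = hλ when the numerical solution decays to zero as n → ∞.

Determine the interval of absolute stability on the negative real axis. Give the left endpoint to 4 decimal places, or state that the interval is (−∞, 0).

On y'=λy, z=hλ:
  y_{n+1} = y_n + z·[2/3·y_n + 1/3·y_{n+1}] ⇒ (1 − 1/3z)y_{n+1} = (1 + 2/3z)y_n
  Hence R(z) = (1 + 2/3z)/(1 − 1/3z).

Boundary: |R(x)|=1, x<0.
x=-0.46: |R|=0.6012
R=−1: 1+2/3x = −1+1/3x ⇒ -1/3x=2 ⇒ x=2/(-1/3)=-6.0000
Confirm numerically:
  x=-5.745: |R|=0.97084 <1
  x=-5.545: |R|=0.94675 <1
  x=-5.067: |R|=0.88434 <1
  x=-6.380: |R|=1.04051 >1
  x=-6.343: |R|=1.03671 >1
  x=-6.278: |R|=1.02996 >1
So |R|<1 on (-6.0000, 0).

z∈(-6.0000,0).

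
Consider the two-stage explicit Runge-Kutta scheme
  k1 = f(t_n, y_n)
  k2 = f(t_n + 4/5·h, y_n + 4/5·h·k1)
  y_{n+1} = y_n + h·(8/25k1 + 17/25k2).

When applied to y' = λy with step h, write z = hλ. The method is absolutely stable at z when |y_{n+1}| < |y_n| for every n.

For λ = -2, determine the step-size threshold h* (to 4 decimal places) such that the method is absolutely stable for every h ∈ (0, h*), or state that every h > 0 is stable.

Set f=λy, z=hλ:
  k1=λy_n ⇒ h·k1=z·y_n;  k2=λ(1+4/5z)y_n ⇒ h·k2=z(1+4/5z)y_n
  y_{n+1}/y_n = 1 + 8/25z + 17/25z(1+4/5z) = 1 + z + 68/125z²
  R(z) = 1 + z + 68/125z².

Boundary: |R(x)|=1, x<0.
x=-0.52: |R|=0.6271
R=1: x+68/125x²=0 ⇒ x=−125/68=-1.8382; min R=1−1/(4·68/125)=0.5404>−1
Confirm numerically:
  x=-1.599: |R|=0.79190 <1
  x=-1.226: |R|=0.59167 <1
  x=-1.190: |R|=0.58036 <1
  x=-2.022: |R|=1.20214 >1
  x=-1.877: |R|=1.03958 >1
Stable set (-1.8382, 0).

(-1.8382,0); λ=-2 ⇒ h* = (125/68)/2 = 0.9191.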